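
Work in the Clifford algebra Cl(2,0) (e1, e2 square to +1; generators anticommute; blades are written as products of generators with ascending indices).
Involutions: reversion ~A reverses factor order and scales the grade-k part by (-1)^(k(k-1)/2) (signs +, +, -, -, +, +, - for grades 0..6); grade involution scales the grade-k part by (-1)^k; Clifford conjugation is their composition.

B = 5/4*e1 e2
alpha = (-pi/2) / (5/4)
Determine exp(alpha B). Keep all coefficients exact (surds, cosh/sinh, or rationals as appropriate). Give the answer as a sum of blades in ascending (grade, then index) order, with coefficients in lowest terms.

B^2 = (5/4)^2*(e1 e2)^2 = 25/16*(-1) = -25/16 (a basis 2-blade squares to minus the product of its generators' squares).
B^2 = -25/16 — B^2 < 0, so the exponential closes trigonometrically: l = 5/4, alpha*l = -pi/2, so exp(alpha B) = cos(-pi/2) + (sin(-pi/2)/(5/4))*B = 0 + (-4/5)*B.
Answer: -e1 e2


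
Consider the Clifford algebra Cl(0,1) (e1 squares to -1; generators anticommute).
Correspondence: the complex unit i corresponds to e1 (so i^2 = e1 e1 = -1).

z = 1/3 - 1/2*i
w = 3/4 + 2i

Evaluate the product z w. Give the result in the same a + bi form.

In blades: z = 1/3 - 1/2*e1, w = 3/4 + 2*e1.
Distribute z over w term by term (generator squares from the signature, products reordered to ascending indices): (1/3)*w = 1/4 + 2/3*e1; (-1/2*e1)*w = 1 - 3/8*e1.
Sum: 5/4 + 7/24*e1; translating back through the correspondence:
Answer: 5/4 + 7/24*i


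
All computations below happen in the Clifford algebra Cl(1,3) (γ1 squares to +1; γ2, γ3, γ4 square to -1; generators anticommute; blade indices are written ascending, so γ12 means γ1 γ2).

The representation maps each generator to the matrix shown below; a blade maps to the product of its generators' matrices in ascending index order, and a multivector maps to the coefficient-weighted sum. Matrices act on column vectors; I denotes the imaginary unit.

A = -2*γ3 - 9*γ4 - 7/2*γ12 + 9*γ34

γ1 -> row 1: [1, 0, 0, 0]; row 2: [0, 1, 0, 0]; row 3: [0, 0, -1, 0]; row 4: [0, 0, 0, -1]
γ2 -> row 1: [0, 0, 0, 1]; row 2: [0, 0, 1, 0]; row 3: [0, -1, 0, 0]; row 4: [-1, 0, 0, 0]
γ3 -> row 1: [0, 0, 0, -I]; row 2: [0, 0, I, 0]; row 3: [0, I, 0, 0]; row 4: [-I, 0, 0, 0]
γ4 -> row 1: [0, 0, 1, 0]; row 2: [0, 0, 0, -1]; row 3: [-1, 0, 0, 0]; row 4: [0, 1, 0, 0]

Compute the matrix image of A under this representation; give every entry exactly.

Bivector images (products of the table entries): rho(γ12) = rho(γ1)rho(γ2) = row 1: [0, 0, 0, 1]; row 2: [0, 0, 1, 0]; row 3: [0, 1, 0, 0]; row 4: [1, 0, 0, 0]; rho(γ34) = rho(γ3)rho(γ4) = row 1: [0, -I, 0, 0]; row 2: [-I, 0, 0, 0]; row 3: [0, 0, 0, -I]; row 4: [0, 0, -I, 0].
M = (-2)*rho(γ3) + (-9)*rho(γ4) + (-7/2)*rho(γ12) + (9)*rho(γ34), summed entrywise:
Answer: row 1: [0, -9*I, -9, -7/2 + 2*I]; row 2: [-9*I, 0, -7/2 - 2*I, 9]; row 3: [9, -7/2 - 2*I, 0, -9*I]; row 4: [-7/2 + 2*I, -9, -9*I, 0]


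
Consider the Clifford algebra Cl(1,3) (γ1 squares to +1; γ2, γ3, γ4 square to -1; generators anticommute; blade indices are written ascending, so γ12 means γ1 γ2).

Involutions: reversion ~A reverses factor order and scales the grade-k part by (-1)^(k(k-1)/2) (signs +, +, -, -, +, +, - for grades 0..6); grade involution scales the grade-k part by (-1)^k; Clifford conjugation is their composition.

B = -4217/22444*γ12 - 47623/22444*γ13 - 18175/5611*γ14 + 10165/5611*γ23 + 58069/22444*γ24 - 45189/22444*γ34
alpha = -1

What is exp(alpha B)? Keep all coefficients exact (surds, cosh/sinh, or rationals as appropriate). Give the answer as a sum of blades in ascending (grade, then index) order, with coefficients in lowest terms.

B^2 term by term: the squares give (-4217/22444)^2*(γ12)^2 + (-47623/22444)^2*(γ13)^2 + (-18175/5611)^2*(γ14)^2 + (10165/5611)^2*(γ23)^2 + (58069/22444)^2*(γ24)^2 + (-45189/22444)^2*(γ34)^2 = 17783089/503733136*(+1) + 2267950129/503733136*(+1) + 330330625/31483321*(+1) + 103327225/31483321*(-1) + 3372008761/503733136*(-1) + 2042045721/503733136*(-1) = 1 (each basis 2-blade squares to minus the product of its generators' squares); cross terms between blades sharing an index anticommute and cancel; the commuting (index-disjoint) pairs give grade-4 terms 2*c*c'*(blade product), which cancel blade by blade — γ1234: 190562013/251866568 + 2765419987/251866568 - 369497750/31483321 = 0 — confirming B is simple. So B^2 = 1.
B^2 = 1 — the positive square puts this in the hyperbolic regime; l = 1, alpha*l = -1, so exp(alpha B) = cosh(-1) + (sinh(-1)/1)*B = cosh(1) + (-sinh(1))*B.
Answer: cosh(1) + 4217*sinh(1)/22444*γ12 + 47623*sinh(1)/22444*γ13 + 18175*sinh(1)/5611*γ14 - 10165*sinh(1)/5611*γ23 - 58069*sinh(1)/22444*γ24 + 45189*sinh(1)/22444*γ34


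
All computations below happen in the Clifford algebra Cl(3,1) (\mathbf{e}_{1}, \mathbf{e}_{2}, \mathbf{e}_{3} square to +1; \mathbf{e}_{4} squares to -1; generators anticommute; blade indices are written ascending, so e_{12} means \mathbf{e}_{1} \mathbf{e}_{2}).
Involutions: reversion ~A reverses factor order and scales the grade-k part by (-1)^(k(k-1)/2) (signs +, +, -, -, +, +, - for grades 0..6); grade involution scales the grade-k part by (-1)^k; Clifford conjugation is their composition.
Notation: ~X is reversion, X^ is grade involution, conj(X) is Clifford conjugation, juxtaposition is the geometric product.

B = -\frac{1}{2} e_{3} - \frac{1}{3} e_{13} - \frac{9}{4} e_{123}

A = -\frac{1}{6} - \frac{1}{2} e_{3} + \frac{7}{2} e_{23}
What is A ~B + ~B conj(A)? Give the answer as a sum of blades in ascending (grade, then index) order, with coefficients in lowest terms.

first term: \frac{1}{4} - \frac{185}{24} e_{1} - \frac{7}{4} e_{2} + \frac{1}{12} e_{3} + \frac{1}{24} e_{12} - \frac{1}{18} e_{13} - \frac{3}{8} e_{123}
second term: -\frac{1}{4} + \frac{193}{24} e_{1} - \frac{7}{4} e_{2} + \frac{1}{12} e_{3} + \frac{55}{24} e_{12} - \frac{1}{18} e_{13} - \frac{3}{8} e_{123}
Answer: \frac{1}{3} e_{1} - \frac{7}{2} e_{2} + \frac{1}{6} e_{3} + \frac{7}{3} e_{12} - \frac{1}{9} e_{13} - \frac{3}{4} e_{123}


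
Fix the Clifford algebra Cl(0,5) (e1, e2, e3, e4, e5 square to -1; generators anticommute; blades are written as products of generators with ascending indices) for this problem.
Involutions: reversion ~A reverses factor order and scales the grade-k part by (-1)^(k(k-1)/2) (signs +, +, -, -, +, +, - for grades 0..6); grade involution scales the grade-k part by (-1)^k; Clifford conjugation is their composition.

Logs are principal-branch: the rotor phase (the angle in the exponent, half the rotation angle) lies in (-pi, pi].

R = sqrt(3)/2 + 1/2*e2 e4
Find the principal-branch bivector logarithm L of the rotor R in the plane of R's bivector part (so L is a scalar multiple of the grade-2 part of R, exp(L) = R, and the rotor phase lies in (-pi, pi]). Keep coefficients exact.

The scalar part of R is sqrt(3)/2, and that scalar determines the rotor phase on the principal branch; recovering the unit plane as bivector-part over sine of the phase gives L = phase * plane.
Concretely: cos(phase) = sqrt(3)/2 gives phase = ±pi/6, and since phase/sin(phase) is even the sign is immaterial: L = (phase/sin(phase)) * <R>_2 = (pi/3) * <R>_2.
Answer: pi/6*e2 e4


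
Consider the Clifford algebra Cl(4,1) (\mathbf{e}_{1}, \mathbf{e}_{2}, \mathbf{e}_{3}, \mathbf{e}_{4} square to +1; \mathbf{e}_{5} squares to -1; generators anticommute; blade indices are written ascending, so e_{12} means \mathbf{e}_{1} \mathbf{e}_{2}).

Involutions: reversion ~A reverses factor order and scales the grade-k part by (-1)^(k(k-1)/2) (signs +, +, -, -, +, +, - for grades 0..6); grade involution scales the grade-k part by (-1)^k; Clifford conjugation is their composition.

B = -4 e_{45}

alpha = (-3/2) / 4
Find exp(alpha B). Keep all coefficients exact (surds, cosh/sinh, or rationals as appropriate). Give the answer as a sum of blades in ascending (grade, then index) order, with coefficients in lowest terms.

B^2 = (-4)^2*(e_{45})^2 = 16*(+1) = 16 (a basis 2-blade squares to minus the product of its generators' squares).
B^2 = 16 — a positive square means the series sums to a boost: l = 4, alpha*l = - \frac{3}{2}, so exp(alpha B) = cosh(- \frac{3}{2}) + (sinh(- \frac{3}{2})/4)*B = \cosh{\left(\frac{3}{2} \right)} + (- \frac{\sinh{\left(\frac{3}{2} \right)}}{4})*B.
Answer: \cosh{\left(\frac{3}{2} \right)} + \sinh{\left(\frac{3}{2} \right)} e_{45}


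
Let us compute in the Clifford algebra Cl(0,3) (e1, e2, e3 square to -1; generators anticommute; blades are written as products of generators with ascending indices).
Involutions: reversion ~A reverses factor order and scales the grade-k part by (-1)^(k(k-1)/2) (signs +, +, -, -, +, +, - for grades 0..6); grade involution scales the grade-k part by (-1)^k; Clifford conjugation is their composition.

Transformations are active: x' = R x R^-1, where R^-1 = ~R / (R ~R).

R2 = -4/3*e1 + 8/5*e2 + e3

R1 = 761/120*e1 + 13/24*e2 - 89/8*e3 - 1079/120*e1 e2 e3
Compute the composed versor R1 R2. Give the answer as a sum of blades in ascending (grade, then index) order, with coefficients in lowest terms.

Distribute over the terms of R2 (each basis-blade product reordered to ascending indices, repeated generators contracted through their squares):
R1 (-4/3*e1) = 761/90 + 13/18*e1 e2 - 89/6*e1 e3 - 1079/90*e2 e3
R1 (8/5*e2) = -13/15 + 761/75*e1 e2 - 1079/75*e1 e3 + 89/5*e2 e3
R1 (e3) = 89/8 + 1079/120*e1 e2 + 761/120*e1 e3 + 13/24*e2 e3
Summing the partial products and collecting blades:
Answer: 6737/360 + 35749/1800*e1 e2 - 13727/600*e1 e3 + 2287/360*e2 e3


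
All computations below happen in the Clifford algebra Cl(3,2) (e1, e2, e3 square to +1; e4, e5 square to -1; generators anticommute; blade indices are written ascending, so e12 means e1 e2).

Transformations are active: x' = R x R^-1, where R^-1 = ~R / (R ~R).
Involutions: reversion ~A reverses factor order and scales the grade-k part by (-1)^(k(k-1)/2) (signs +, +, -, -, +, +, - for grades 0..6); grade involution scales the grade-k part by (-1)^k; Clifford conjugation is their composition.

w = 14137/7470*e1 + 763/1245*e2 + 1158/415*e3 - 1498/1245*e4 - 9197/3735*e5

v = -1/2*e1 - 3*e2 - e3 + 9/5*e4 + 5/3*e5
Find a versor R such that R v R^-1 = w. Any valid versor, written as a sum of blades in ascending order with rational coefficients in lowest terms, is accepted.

Construction: equal norms (both 3809/900) license R = v + w = 5201/3735*e1 - 2972/1245*e2 + 743/415*e3 + 743/1245*e4 - 2972/3735*e5 — nothing changes along that direction, while (v - w)/2 changes sign, so v maps onto w.
Answer: 5201/3735*e1 - 2972/1245*e2 + 743/415*e3 + 743/1245*e4 - 2972/3735*e5


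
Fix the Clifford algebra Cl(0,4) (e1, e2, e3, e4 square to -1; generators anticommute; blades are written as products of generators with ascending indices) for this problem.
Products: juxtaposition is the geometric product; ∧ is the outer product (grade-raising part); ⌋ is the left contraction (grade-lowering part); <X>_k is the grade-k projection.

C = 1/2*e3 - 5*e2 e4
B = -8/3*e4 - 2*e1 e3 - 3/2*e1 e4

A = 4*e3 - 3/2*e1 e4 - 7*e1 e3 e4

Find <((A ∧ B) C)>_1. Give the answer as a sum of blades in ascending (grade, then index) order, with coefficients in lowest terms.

step 1: -32/3*e3 e4 + 6*e1 e3 e4
step 2: -16/3*e4 + 3*e1 e4 - 160/3*e2 e3 + 30*e1 e2 e3
step 3: -16/3*e4
Answer: -16/3*e4


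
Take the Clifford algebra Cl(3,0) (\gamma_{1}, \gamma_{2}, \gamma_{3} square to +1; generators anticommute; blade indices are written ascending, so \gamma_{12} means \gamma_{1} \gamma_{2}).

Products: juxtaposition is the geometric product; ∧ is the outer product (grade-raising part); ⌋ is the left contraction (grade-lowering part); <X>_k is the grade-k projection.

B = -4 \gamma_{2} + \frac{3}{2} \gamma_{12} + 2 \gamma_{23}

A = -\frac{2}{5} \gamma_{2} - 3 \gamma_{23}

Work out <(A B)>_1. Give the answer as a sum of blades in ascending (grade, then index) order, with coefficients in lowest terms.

step 1: \frac{38}{5} + \frac{3}{5} \gamma_{1} - \frac{64}{5} \gamma_{3} + \frac{9}{2} \gamma_{13}
step 2: \frac{3}{5} \gamma_{1} - \frac{64}{5} \gamma_{3}
Answer: \frac{3}{5} \gamma_{1} - \frac{64}{5} \gamma_{3}


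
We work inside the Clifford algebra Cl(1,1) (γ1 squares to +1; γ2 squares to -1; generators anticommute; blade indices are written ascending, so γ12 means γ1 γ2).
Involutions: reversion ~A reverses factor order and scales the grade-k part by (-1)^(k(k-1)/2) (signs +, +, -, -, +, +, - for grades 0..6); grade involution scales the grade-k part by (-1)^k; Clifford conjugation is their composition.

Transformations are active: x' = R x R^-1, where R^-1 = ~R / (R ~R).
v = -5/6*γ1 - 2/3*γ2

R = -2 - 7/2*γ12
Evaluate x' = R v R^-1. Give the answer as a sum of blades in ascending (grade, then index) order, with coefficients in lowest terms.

~R = -2 + 7/2*γ12, and R ~R = -33/4, so R^-1 = ~R / (-33/4).
R v = -2/3*γ1 - 19/12*γ2
Answer: 101/198*γ1 - 10/99*γ2


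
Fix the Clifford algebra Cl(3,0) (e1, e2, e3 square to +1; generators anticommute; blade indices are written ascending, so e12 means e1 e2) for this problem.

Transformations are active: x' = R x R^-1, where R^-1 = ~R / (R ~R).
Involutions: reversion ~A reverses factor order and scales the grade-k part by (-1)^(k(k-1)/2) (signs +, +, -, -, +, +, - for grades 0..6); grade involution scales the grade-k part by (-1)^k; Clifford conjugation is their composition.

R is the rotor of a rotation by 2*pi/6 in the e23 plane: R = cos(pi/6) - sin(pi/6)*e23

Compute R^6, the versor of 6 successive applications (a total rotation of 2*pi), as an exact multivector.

The rotor phase is half the rotation angle and phases add under composition, so 6 steps in the e23 plane accumulate phase 6*(pi/6) = pi: R^6 = cos(pi) - sin(pi)*e23.
cos(pi) = -1 and sin(pi) = 0, so R^6 = -1. The total rotation 2*pi is 1 full turn, so every vector returns to itself, yet the rotor is -1, on the OTHER sheet of the double cover (an odd number of 2*pi turns).
Answer: -1


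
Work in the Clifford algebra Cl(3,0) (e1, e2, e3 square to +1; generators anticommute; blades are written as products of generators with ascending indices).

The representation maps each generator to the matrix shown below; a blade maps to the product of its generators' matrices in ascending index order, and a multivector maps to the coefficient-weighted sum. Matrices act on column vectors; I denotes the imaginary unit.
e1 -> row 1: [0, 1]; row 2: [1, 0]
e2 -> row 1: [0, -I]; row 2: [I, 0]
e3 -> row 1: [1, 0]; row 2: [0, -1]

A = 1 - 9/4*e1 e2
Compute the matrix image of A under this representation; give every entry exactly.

Bivector images (products of the table entries): rho(e1 e2) = rho(e1)rho(e2) = row 1: [I, 0]; row 2: [0, -I].
M = (1)*1 + (-9/4)*rho(e1 e2), summed entrywise (1 is the identity matrix):
Answer: row 1: [1 - 9*I/4, 0]; row 2: [0, 1 + 9*I/4]


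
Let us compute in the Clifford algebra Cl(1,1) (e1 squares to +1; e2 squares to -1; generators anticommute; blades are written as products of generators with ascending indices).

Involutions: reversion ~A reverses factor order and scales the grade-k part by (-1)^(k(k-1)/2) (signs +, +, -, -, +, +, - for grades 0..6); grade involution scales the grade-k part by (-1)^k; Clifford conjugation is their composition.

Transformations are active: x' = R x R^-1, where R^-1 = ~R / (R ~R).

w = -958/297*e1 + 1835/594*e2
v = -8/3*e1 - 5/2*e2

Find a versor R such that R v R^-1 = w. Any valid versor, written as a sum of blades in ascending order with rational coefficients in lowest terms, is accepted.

Construction: equal norms (both 31/36) license R = v + w = -1750/297*e1 + 175/297*e2 — nothing changes along that direction, while (v - w)/2 changes sign, so v maps onto w.
Answer: -1750/297*e1 + 175/297*e2


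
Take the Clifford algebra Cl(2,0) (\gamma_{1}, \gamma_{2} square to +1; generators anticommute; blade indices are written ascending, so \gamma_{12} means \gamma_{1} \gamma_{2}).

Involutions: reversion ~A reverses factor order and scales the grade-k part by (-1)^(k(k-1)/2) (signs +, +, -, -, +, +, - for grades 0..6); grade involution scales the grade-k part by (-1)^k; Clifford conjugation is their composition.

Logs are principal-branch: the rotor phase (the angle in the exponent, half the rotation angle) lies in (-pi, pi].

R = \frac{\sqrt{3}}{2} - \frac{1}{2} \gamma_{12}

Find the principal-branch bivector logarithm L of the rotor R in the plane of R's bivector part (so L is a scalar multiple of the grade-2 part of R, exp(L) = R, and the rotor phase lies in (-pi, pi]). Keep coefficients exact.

The scalar part of R is \frac{\sqrt{3}}{2}, so the principal-branch rotor phase is pinned; divide the bivector part by its sine to get the unit plane — L is the phase times that plane.
Concretely: cos(phase) = \frac{\sqrt{3}}{2} gives phase = ±\frac{\pi}{6}, and since phase/sin(phase) is even the sign is immaterial: L = (phase/sin(phase)) * <R>_2 = (\frac{\pi}{3}) * <R>_2.
Answer: - \frac{\pi}{6} \gamma_{12}


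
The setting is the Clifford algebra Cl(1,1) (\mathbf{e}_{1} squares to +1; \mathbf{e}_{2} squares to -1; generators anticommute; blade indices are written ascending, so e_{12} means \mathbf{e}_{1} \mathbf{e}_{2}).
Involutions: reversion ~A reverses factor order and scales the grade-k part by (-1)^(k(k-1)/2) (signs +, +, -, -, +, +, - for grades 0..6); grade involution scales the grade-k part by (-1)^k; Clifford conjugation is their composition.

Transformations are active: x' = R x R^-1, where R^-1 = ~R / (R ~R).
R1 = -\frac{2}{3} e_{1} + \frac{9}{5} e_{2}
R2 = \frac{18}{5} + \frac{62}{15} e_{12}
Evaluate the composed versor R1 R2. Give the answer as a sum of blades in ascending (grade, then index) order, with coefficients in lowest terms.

Distribute over the terms of R1 (each basis-blade product reordered to ascending indices, repeated generators contracted through their squares):
(-\frac{2}{3} e_{1}) R2 = -\frac{12}{5} e_{1} - \frac{124}{45} e_{2}
(\frac{9}{5} e_{2}) R2 = \frac{186}{25} e_{1} + \frac{162}{25} e_{2}
Summing the partial products and collecting blades:
Answer: \frac{126}{25} e_{1} + \frac{838}{225} e_{2}


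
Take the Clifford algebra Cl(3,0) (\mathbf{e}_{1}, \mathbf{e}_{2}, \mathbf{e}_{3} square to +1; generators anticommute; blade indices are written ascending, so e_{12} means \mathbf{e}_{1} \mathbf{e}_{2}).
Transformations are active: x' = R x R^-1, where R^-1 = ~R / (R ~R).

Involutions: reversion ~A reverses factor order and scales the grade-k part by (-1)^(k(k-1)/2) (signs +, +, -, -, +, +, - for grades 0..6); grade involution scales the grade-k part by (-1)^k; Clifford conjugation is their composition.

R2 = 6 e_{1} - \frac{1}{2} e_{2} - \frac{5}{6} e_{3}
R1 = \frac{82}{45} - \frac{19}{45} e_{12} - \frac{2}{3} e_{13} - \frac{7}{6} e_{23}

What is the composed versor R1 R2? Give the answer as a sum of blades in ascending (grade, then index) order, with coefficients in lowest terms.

Distribute over the terms of R2 (each basis-blade product reordered to ascending indices, repeated generators contracted through their squares):
R1 (6 e_{1}) = \frac{164}{15} e_{1} + \frac{38}{15} e_{2} + 4 e_{3} - 7 e_{123}
R1 (-\frac{1}{2} e_{2}) = \frac{19}{90} e_{1} - \frac{41}{45} e_{2} - \frac{7}{12} e_{3} - \frac{1}{3} e_{123}
R1 (-\frac{5}{6} e_{3}) = \frac{5}{9} e_{1} + \frac{35}{36} e_{2} - \frac{41}{27} e_{3} + \frac{19}{54} e_{123}
Summing the partial products and collecting blades:
Answer: \frac{117}{10} e_{1} + \frac{467}{180} e_{2} + \frac{205}{108} e_{3} - \frac{377}{54} e_{123}


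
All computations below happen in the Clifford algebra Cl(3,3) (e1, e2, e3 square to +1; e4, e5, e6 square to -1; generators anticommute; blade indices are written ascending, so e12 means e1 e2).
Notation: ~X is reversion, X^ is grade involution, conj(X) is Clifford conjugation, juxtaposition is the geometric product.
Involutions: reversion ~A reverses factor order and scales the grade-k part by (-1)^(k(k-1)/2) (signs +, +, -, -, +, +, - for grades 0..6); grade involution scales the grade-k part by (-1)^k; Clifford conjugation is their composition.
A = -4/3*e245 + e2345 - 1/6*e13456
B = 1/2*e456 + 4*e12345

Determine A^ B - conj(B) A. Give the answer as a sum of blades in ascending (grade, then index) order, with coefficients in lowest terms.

first term: 4*e1 + 65/12*e13 - 1/2*e236
second term: -4*e1 + 21/4*e13 - 4/3*e26 - 1/2*e236
Answer: 8*e1 + 1/6*e13 + 4/3*e26


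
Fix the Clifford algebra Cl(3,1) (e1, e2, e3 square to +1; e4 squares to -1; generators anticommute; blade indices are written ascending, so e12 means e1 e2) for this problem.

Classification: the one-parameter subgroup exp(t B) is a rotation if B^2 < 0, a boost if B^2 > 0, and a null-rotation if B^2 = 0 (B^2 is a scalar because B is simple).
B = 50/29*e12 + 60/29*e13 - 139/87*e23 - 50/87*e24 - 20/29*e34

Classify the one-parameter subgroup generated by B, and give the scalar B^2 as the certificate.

B^2 term by term: the squares give (50/29)^2*(e12)^2 + (60/29)^2*(e13)^2 + (-139/87)^2*(e23)^2 + (-50/87)^2*(e24)^2 + (-20/29)^2*(e34)^2 = 2500/841*(-1) + 3600/841*(-1) + 19321/7569*(-1) + 2500/7569*(+1) + 400/841*(+1) = -9 (each basis 2-blade squares to minus the product of its generators' squares); cross terms between blades sharing an index anticommute and cancel; the commuting (index-disjoint) pairs give grade-4 terms 2*c*c'*(blade product), which cancel blade by blade — e1234: -2000/841 + 2000/841 = 0 — confirming B is simple. So B^2 = -9.
Answer: rotation, certificate B^2 = -9. One invariant decides it: the square -9 survives every conjugation, and its sign is exactly the classification.


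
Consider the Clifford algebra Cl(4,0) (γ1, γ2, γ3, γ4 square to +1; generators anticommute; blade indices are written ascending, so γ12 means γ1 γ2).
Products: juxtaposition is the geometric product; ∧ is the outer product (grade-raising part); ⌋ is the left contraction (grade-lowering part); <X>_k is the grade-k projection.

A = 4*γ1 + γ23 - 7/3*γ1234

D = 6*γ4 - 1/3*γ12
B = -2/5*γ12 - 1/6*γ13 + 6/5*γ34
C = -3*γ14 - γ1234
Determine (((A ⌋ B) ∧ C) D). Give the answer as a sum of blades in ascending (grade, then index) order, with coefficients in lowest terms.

step 1: -8/5*γ2 - 2/3*γ3
step 2: -24/5*γ124 - 2*γ134
step 3: -8/5*γ4 - 144/5*γ12 - 12*γ13 + 2/3*γ234
Answer: -8/5*γ4 - 144/5*γ12 - 12*γ13 + 2/3*γ234


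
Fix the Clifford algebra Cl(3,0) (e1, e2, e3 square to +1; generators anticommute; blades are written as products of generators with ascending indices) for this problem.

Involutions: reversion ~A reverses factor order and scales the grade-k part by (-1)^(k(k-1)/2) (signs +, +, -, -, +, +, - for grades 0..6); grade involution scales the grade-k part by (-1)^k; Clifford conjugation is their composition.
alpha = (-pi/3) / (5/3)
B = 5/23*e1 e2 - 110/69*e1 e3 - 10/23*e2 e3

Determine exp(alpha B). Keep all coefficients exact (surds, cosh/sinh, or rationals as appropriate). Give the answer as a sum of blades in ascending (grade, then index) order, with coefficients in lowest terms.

B^2 term by term: the squares give (5/23)^2*(e1 e2)^2 + (-110/69)^2*(e1 e3)^2 + (-10/23)^2*(e2 e3)^2 = 25/529*(-1) + 12100/4761*(-1) + 100/529*(-1) = -25/9 (each basis 2-blade squares to minus the product of its generators' squares); cross terms between blades sharing an index anticommute and cancel. So B^2 = -25/9.
B^2 = -25/9 — since the square is negative, the closed form is circular: l = 5/3, alpha*l = -pi/3, so exp(alpha B) = cos(-pi/3) + (sin(-pi/3)/(5/3))*B = 1/2 + (-3*sqrt(3)/10)*B.
Answer: 1/2 - 3*sqrt(3)/46*e1 e2 + 11*sqrt(3)/23*e1 e3 + 3*sqrt(3)/23*e2 e3


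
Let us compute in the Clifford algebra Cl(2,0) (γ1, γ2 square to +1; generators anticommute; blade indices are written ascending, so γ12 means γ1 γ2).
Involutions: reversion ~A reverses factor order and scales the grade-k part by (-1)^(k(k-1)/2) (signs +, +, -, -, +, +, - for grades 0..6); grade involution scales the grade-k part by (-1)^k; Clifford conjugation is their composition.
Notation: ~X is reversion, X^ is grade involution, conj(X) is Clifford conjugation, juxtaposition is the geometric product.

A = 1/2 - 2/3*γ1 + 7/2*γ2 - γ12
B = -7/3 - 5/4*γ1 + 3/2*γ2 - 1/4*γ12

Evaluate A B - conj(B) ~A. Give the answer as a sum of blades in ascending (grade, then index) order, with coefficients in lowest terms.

first term: 14/3 + 11/36*γ1 - 17/2*γ2 + 67/12*γ12
second term: -15/2 + 41/9*γ1 - 15/2*γ2 + 7/6*γ12
Answer: 73/6 - 17/4*γ1 - γ2 + 53/12*γ12


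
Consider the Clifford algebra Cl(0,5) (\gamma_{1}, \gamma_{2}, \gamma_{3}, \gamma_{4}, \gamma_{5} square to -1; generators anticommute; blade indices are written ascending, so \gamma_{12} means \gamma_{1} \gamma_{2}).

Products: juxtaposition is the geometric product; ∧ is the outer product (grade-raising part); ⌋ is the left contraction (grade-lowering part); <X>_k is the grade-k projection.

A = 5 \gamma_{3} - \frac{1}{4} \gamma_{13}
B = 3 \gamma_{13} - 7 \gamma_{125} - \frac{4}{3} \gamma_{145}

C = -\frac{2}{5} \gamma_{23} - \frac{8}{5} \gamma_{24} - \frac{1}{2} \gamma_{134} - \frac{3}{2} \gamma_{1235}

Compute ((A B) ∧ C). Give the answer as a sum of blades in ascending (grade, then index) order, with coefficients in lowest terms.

step 1: \frac{3}{4} + 15 \gamma_{1} - \frac{7}{4} \gamma_{235} + \frac{1}{3} \gamma_{345} - 35 \gamma_{1235} + \frac{20}{3} \gamma_{1345}
step 2: -\frac{3}{10} \gamma_{23} - \frac{6}{5} \gamma_{24} - 6 \gamma_{123} - 24 \gamma_{124} - \frac{3}{8} \gamma_{134} - \frac{9}{8} \gamma_{1235}
Answer: -\frac{3}{10} \gamma_{23} - \frac{6}{5} \gamma_{24} - 6 \gamma_{123} - 24 \gamma_{124} - \frac{3}{8} \gamma_{134} - \frac{9}{8} \gamma_{1235}


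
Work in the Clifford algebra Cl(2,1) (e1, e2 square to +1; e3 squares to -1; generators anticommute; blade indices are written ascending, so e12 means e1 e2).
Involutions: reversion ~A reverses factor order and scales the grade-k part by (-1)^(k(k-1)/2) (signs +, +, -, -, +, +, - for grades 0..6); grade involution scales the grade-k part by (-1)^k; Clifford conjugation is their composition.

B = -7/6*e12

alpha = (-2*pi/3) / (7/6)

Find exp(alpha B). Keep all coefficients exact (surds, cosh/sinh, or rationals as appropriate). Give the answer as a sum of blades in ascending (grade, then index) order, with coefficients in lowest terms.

B^2 = (-7/6)^2*(e12)^2 = 49/36*(-1) = -49/36 (a basis 2-blade squares to minus the product of its generators' squares).
B^2 = -49/36 — circular case — the even/odd split gives cos and sin: l = 7/6, alpha*l = -2*pi/3, so exp(alpha B) = cos(-2*pi/3) + (sin(-2*pi/3)/(7/6))*B = -1/2 + (-3*sqrt(3)/7)*B.
Answer: -1/2 + sqrt(3)/2*e12


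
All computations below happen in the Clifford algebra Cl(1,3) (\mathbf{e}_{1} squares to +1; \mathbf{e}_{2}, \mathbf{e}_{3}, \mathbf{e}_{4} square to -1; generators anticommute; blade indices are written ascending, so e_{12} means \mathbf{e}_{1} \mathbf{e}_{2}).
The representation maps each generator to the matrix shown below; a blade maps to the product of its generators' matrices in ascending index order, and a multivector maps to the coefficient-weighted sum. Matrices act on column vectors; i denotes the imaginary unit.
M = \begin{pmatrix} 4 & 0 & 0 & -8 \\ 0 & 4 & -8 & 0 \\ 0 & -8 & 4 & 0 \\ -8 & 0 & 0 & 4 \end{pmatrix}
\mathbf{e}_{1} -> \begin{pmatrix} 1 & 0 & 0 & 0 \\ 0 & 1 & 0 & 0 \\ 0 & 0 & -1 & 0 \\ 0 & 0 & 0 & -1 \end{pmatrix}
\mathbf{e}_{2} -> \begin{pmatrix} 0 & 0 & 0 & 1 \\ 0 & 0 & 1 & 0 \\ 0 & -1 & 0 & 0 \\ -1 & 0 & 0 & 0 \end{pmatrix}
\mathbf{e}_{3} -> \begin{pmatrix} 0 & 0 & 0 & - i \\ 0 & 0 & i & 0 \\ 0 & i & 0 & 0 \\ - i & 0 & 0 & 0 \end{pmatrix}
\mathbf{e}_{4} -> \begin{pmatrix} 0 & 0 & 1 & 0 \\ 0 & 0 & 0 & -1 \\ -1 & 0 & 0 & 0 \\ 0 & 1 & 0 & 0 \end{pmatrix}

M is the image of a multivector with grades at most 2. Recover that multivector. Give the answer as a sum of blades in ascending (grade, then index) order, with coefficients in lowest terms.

Method: the blade images are trace-orthogonal — tr(rho(e_A) rho(e_B)^-1) = 4 if A = B and 0 otherwise — and rho(e_A)^-1 = (e_A)^2 * rho(e_A) with (e_A)^2 = +1 or -1, so the coefficient of e_A in the preimage is (e_A)^2 * tr(M rho(e_A))/4.
Nonzero projections over blades of grade <= 2: 1: (1)^2 = +1, tr(M 1) = 16, coefficient 4; e_{12}: (e_{12})^2 = +1, tr(M rho(e_{12})) = -32, coefficient -8. Every other blade of grade <= 2 projects to 0.
Answer: 4 - 8 e_{12}


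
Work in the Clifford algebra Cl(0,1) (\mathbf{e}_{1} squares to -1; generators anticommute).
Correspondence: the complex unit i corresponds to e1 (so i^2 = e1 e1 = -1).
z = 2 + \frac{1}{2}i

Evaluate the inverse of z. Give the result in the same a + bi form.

In blades: z = 2 + \frac{1}{2} e_{1}.
With qbar = 2 - \frac{1}{2} e_{1} (scalar fixed, mapped units negated), z qbar = \frac{17}{4} (the sum of squared coefficients), so z^-1 = qbar / (\frac{17}{4}) = \frac{8}{17} - \frac{2}{17} e_{1}; translating back:
Answer: \frac{8}{17} - \frac{2}{17}i


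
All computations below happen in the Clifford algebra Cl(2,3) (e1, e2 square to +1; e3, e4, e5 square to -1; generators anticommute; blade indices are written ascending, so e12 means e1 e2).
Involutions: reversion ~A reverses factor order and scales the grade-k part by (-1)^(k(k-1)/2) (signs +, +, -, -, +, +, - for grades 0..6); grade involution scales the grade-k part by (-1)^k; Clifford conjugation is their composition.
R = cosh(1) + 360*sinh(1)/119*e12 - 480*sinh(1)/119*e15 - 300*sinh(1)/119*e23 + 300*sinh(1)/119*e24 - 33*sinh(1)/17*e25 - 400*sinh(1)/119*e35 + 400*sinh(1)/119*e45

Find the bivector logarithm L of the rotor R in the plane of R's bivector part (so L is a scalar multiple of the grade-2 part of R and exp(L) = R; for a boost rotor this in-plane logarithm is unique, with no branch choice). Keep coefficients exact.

The scalar part of R is cosh(1), which fixes the rapidity magnitude through cosh (cosh is even, so it cannot fix the sign — the bivector part carries that); dividing the bivector part by sinh of the rapidity gives the plane, and L = rapidity * plane, where the joint sign ambiguity of (rapidity, plane) cancels in the product.
Concretely: cosh(rapidity) = cosh(1) gives rapidity = ±1, and since rapidity/sinh(rapidity) is even the sign is immaterial: L = (rapidity/sinh(rapidity)) * <R>_2 = (1/sinh(1)) * <R>_2.
Answer: 360/119*e12 - 480/119*e15 - 300/119*e23 + 300/119*e24 - 33/17*e25 - 400/119*e35 + 400/119*e45


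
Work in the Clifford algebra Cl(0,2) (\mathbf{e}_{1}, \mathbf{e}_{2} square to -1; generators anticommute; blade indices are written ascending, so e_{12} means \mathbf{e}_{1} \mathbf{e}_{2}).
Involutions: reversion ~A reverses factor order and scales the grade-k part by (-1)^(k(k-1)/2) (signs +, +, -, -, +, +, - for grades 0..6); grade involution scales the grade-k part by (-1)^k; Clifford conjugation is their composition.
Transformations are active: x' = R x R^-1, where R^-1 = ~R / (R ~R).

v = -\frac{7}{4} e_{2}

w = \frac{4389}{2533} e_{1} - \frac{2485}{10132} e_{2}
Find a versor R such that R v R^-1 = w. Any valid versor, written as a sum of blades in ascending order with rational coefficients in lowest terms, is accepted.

Here q(v) = q(w) = -\frac{49}{16}; the classical choice R = v + w = \frac{4389}{2533} e_{1} - \frac{5054}{2533} e_{2} then realises v -> w under the sandwich.
Answer: \frac{4389}{2533} e_{1} - \frac{5054}{2533} e_{2}


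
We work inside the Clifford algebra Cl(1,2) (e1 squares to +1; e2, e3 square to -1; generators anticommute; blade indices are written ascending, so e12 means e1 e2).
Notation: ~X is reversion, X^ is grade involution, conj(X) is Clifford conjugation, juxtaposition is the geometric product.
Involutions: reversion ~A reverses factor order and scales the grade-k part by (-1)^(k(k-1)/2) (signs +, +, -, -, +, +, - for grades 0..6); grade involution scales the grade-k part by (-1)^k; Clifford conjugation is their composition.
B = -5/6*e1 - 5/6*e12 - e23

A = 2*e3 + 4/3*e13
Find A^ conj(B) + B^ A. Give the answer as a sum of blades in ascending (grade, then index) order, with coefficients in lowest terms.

first term: -2*e2 - 10/9*e3 + 4/3*e12 + 5/3*e13 + 10/9*e23 - 5/3*e123
second term: 2*e2 + 10/9*e3 + 4/3*e12 + 5/3*e13 + 10/9*e23 - 5/3*e123
Answer: 8/3*e12 + 10/3*e13 + 20/9*e23 - 10/3*e123


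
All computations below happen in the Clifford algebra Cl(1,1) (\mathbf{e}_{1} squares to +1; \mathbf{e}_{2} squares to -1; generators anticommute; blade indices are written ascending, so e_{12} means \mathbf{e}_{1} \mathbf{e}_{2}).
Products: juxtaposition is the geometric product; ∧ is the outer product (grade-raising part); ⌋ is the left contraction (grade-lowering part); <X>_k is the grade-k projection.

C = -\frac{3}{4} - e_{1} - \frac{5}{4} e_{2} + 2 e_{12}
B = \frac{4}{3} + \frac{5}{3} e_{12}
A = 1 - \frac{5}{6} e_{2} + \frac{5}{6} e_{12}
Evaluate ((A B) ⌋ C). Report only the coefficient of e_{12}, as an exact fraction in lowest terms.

step 1: \frac{49}{18} - \frac{25}{18} e_{1} - \frac{10}{9} e_{2} + \frac{25}{9} e_{12}
step 2: \frac{253}{72} - \frac{89}{18} e_{1} - \frac{445}{72} e_{2} + \frac{49}{9} e_{12}
Answer: \frac{49}{9}


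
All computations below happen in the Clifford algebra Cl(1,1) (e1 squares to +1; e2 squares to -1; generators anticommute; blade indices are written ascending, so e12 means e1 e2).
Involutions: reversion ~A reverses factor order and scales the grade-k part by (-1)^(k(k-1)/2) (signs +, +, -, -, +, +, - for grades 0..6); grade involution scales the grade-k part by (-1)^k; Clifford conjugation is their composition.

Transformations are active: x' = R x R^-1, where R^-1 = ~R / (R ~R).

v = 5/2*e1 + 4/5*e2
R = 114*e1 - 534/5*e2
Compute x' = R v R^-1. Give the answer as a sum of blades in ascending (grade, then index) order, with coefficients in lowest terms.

~R = 114*e1 - 534/5*e2, and R ~R = 39744/25, so R^-1 = ~R / (39744/25).
R v = 9261/25 + 1791/5*e12
Answer: 18631/368*e1 - 93053/1840*e2


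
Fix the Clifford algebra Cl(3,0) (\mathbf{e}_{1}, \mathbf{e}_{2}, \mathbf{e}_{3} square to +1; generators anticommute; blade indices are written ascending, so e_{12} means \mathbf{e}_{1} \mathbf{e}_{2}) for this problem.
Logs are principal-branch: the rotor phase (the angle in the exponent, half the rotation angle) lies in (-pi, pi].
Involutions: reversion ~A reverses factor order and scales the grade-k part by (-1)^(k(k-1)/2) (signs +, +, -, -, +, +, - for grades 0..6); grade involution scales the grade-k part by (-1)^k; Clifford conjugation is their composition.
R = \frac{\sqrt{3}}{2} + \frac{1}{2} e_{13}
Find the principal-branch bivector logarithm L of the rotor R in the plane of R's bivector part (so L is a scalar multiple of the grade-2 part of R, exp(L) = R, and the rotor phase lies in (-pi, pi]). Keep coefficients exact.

The scalar part of R is \frac{\sqrt{3}}{2}, so the principal-branch rotor phase is pinned; divide the bivector part by its sine to get the unit plane — L is the phase times that plane.
Concretely: cos(phase) = \frac{\sqrt{3}}{2} gives phase = ±\frac{\pi}{6}, and since phase/sin(phase) is even the sign is immaterial: L = (phase/sin(phase)) * <R>_2 = (\frac{\pi}{3}) * <R>_2.
Answer: \frac{\pi}{6} e_{13}


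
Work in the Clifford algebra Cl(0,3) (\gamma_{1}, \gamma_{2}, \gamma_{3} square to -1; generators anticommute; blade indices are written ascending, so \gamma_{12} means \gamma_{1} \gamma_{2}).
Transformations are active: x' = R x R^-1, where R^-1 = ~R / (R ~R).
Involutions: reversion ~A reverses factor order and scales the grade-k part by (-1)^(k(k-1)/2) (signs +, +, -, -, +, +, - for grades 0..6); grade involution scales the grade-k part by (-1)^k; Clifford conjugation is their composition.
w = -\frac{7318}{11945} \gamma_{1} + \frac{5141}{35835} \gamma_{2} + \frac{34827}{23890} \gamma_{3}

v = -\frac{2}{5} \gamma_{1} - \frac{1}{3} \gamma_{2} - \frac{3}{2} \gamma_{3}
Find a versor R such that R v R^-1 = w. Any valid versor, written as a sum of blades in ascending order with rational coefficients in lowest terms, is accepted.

Here q(v) = q(w) = -\frac{2269}{900}; the classical choice R = v + w = -\frac{12096}{11945} \gamma_{1} - \frac{2268}{11945} \gamma_{2} - \frac{504}{11945} \gamma_{3} then realises v -> w under the sandwich.
Answer: -\frac{12096}{11945} \gamma_{1} - \frac{2268}{11945} \gamma_{2} - \frac{504}{11945} \gamma_{3}


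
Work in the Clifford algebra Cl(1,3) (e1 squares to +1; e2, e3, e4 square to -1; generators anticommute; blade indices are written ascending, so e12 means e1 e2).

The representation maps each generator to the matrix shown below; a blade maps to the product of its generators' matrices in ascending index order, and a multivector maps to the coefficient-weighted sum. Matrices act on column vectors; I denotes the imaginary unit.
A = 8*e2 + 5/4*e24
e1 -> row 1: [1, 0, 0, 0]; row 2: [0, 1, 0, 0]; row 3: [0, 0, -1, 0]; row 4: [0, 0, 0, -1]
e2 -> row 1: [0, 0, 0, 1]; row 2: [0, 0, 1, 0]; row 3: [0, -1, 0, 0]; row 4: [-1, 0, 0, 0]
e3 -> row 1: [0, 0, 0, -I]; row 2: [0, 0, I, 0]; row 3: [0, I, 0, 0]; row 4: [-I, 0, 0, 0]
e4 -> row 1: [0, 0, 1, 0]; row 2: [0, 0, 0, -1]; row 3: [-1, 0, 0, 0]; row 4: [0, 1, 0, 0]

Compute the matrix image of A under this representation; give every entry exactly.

Bivector images (products of the table entries): rho(e24) = rho(e2)rho(e4) = row 1: [0, 1, 0, 0]; row 2: [-1, 0, 0, 0]; row 3: [0, 0, 0, 1]; row 4: [0, 0, -1, 0].
M = (8)*rho(e2) + (5/4)*rho(e24), summed entrywise:
Answer: row 1: [0, 5/4, 0, 8]; row 2: [-5/4, 0, 8, 0]; row 3: [0, -8, 0, 5/4]; row 4: [-8, 0, -5/4, 0]


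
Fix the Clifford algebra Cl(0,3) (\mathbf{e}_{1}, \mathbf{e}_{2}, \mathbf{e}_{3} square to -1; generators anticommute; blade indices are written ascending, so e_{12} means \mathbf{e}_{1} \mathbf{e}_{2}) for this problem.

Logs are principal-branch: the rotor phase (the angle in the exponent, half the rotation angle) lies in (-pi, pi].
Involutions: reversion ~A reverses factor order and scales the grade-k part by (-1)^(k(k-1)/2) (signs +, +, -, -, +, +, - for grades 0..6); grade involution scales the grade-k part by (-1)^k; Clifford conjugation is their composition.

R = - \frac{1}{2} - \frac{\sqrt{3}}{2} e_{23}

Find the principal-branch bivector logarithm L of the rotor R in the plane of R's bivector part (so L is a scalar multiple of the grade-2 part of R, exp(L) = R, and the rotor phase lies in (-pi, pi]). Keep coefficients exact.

The scalar part of R is - \frac{1}{2}, so the principal-branch rotor phase is pinned; divide the bivector part by its sine to get the unit plane — L is the phase times that plane.
Concretely: cos(phase) = - \frac{1}{2} gives phase = ±\frac{2 \pi}{3}, and since phase/sin(phase) is even the sign is immaterial: L = (phase/sin(phase)) * <R>_2 = (\frac{4 \sqrt{3} \pi}{9}) * <R>_2.
Answer: - \frac{2 \pi}{3} e_{23}


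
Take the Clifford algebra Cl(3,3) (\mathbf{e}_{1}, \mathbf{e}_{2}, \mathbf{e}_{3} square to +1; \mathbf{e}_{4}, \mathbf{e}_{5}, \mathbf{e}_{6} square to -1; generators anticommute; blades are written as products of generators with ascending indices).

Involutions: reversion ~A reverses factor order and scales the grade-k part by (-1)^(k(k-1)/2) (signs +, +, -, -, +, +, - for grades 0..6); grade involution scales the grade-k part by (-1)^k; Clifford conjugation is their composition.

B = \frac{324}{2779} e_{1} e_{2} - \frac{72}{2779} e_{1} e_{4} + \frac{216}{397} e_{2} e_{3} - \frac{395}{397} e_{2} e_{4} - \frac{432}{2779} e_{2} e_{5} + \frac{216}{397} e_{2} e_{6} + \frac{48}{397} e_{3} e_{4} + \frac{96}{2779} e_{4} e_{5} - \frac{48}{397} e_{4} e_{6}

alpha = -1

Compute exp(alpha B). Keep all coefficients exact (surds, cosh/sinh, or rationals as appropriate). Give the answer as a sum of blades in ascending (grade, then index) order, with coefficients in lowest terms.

B^2 term by term: the squares give (\frac{324}{2779})^2*(e_{1} e_{2})^2 + (-\frac{72}{2779})^2*(e_{1} e_{4})^2 + (\frac{216}{397})^2*(e_{2} e_{3})^2 + (-\frac{395}{397})^2*(e_{2} e_{4})^2 + (-\frac{432}{2779})^2*(e_{2} e_{5})^2 + (\frac{216}{397})^2*(e_{2} e_{6})^2 + (\frac{48}{397})^2*(e_{3} e_{4})^2 + (\frac{96}{2779})^2*(e_{4} e_{5})^2 + (-\frac{48}{397})^2*(e_{4} e_{6})^2 = \frac{104976}{7722841}*(-1) + \frac{5184}{7722841}*(+1) + \frac{46656}{157609}*(-1) + \frac{156025}{157609}*(+1) + \frac{186624}{7722841}*(+1) + \frac{46656}{157609}*(+1) + \frac{2304}{157609}*(+1) + \frac{9216}{7722841}*(-1) + \frac{2304}{157609}*(-1) = 1 (each basis 2-blade squares to minus the product of its generators' squares); cross terms between blades sharing an index anticommute and cancel; the commuting (index-disjoint) pairs give grade-4 terms 2*c*c'*(blade product), which cancel blade by blade — e_{1} e_{2} e_{3} e_{4}: \frac{31104}{1103263} - \frac{31104}{1103263} = 0; e_{1} e_{2} e_{4} e_{5}: \frac{62208}{7722841} - \frac{62208}{7722841} = 0; e_{1} e_{2} e_{4} e_{6}: -\frac{31104}{1103263} + \frac{31104}{1103263} = 0; e_{2} e_{3} e_{4} e_{5}: \frac{41472}{1103263} - \frac{41472}{1103263} = 0; e_{2} e_{3} e_{4} e_{6}: -\frac{20736}{157609} + \frac{20736}{157609} = 0; e_{2} e_{4} e_{5} e_{6}: -\frac{41472}{1103263} + \frac{41472}{1103263} = 0 — confirming B is simple. So B^2 = 1.
B^2 = 1 — since the square is positive, the closed form is hyperbolic: l = 1, alpha*l = -1, so exp(alpha B) = cosh(-1) + (sinh(-1)/1)*B = \cosh{\left(1 \right)} + (- \sinh{\left(1 \right)})*B.
Answer: \cosh{\left(1 \right)} - \frac{324 \sinh{\left(1 \right)}}{2779} e_{1} e_{2} + \frac{72 \sinh{\left(1 \right)}}{2779} e_{1} e_{4} - \frac{216 \sinh{\left(1 \right)}}{397} e_{2} e_{3} + \frac{395 \sinh{\left(1 \right)}}{397} e_{2} e_{4} + \frac{432 \sinh{\left(1 \right)}}{2779} e_{2} e_{5} - \frac{216 \sinh{\left(1 \right)}}{397} e_{2} e_{6} - \frac{48 \sinh{\left(1 \right)}}{397} e_{3} e_{4} - \frac{96 \sinh{\left(1 \right)}}{2779} e_{4} e_{5} + \frac{48 \sinh{\left(1 \right)}}{397} e_{4} e_{6}
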